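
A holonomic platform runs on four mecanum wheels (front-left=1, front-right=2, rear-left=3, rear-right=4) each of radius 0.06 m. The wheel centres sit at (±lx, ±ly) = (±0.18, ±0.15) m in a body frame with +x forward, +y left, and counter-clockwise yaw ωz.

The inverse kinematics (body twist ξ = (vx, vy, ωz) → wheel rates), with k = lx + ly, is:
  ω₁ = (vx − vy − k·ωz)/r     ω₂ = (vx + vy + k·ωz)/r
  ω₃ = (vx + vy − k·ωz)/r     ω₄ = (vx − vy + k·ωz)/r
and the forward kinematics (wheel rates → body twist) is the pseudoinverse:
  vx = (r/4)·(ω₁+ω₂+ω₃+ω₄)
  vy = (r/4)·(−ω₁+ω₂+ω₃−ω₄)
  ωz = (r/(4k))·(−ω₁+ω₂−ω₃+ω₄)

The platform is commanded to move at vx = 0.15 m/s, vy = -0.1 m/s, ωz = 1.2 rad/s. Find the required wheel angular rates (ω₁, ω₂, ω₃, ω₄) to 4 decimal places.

k = lx + ly = 0.18 + 0.15 = 0.3300;  k·ωz = 0.3300·1.2 = 0.3960
ω₁ (FL) = (vx − vy − k·ωz)/r = -0.1460/0.06 = -2.4333
ω₂ (FR) = (vx + vy + k·ωz)/r = 0.4460/0.06 = 7.4333
ω₃ (RL) = (vx + vy − k·ωz)/r = -0.3460/0.06 = -5.7667
ω₄ (RR) = (vx − vy + k·ωz)/r = 0.6460/0.06 = 10.7667

(-2.4333, 7.4333, -5.7667, 10.7667)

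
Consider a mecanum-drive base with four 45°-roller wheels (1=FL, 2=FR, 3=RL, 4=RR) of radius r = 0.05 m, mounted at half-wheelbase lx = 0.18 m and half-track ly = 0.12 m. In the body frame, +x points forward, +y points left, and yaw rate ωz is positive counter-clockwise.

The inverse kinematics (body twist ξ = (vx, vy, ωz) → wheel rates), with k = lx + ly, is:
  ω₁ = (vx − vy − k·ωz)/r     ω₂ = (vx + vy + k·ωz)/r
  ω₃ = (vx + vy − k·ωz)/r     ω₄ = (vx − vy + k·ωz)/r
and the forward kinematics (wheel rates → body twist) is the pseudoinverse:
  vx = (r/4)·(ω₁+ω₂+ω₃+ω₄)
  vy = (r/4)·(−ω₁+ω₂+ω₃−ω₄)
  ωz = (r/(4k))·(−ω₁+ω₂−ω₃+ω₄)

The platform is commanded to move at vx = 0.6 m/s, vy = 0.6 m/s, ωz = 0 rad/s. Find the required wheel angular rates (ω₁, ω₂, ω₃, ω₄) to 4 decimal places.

k = lx + ly = 0.18 + 0.12 = 0.3000;  k·ωz = 0.3000·0 = 0.0000
ω₁ (FL) = (vx − vy − k·ωz)/r = 0.0000/0.05 = 0.0000
ω₂ (FR) = (vx + vy + k·ωz)/r = 1.2000/0.05 = 24.0000
ω₃ (RL) = (vx + vy − k·ωz)/r = 1.2000/0.05 = 24.0000
ω₄ (RR) = (vx − vy + k·ωz)/r = 0.0000/0.05 = 0.0000

(0.0000, 24.0000, 24.0000, 0.0000)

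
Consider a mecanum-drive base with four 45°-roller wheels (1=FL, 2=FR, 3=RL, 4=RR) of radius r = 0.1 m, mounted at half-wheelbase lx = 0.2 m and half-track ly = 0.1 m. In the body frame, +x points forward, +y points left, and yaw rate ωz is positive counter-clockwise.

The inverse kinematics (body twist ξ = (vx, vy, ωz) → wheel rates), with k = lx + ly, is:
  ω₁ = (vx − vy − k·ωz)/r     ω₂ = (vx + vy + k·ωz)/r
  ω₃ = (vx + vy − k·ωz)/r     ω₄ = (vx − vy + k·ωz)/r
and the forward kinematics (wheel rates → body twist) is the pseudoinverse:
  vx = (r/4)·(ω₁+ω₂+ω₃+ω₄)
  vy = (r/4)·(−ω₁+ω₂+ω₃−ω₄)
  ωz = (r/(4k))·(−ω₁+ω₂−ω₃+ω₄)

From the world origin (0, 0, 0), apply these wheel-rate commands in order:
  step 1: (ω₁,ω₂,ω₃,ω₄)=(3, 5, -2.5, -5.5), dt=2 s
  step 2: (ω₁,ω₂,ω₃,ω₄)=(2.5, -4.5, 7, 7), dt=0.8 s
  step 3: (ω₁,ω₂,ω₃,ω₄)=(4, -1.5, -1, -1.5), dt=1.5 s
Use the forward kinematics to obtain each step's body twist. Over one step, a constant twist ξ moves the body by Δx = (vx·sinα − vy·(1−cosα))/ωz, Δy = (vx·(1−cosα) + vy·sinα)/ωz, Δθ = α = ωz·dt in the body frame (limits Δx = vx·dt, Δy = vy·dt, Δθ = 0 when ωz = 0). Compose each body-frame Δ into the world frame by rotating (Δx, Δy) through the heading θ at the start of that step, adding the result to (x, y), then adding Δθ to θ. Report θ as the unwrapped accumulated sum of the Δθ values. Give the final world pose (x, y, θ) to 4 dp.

step 1: ξ=(vx,vy,ωz)=(0.0000, 0.1250, -0.0833), dt=2.0 → body Δ=(0.0208, 0.2488, -0.1667) → world pose (0.0208, 0.2488, -0.1667)
step 2: ξ=(vx,vy,ωz)=(0.3000, -0.1750, -0.5833), dt=0.8 → body Δ=(0.1993, -0.1900, -0.4667) → world pose (0.1858, 0.0284, -0.6333)
step 3: ξ=(vx,vy,ωz)=(0.0000, -0.1250, -0.5000), dt=1.5 → body Δ=(-0.0671, -0.1704, -0.7500) → world pose (0.0309, -0.0692, -1.3833)

(0.0309, -0.0692, -1.3833)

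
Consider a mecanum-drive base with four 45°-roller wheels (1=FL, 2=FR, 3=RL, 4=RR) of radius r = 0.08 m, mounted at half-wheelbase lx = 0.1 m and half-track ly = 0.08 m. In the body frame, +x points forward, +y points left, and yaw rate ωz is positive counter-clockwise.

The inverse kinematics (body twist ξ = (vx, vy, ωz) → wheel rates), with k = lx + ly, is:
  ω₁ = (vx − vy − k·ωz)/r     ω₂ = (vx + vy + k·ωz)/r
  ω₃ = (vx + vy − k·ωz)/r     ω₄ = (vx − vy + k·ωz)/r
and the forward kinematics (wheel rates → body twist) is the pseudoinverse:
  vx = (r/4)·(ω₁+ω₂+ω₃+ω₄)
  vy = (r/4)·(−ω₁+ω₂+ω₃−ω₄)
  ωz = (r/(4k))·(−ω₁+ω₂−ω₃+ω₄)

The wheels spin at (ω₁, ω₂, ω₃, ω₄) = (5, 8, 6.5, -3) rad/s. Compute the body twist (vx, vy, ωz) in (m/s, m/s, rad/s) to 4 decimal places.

(0.3300, 0.2500, -0.7222)

k = lx + ly = 0.1 + 0.08 = 0.1800
ω₁+ω₂+ω₃+ω₄ = 16.5000  →  vx = (0.08/4)·16.5000 = 0.3300
−ω₁+ω₂+ω₃−ω₄ = 12.5000  →  vy = (0.08/4)·12.5000 = 0.2500
−ω₁+ω₂−ω₃+ω₄ = -6.5000  →  ωz = (0.08/0.7200)·-6.5000 = -0.7222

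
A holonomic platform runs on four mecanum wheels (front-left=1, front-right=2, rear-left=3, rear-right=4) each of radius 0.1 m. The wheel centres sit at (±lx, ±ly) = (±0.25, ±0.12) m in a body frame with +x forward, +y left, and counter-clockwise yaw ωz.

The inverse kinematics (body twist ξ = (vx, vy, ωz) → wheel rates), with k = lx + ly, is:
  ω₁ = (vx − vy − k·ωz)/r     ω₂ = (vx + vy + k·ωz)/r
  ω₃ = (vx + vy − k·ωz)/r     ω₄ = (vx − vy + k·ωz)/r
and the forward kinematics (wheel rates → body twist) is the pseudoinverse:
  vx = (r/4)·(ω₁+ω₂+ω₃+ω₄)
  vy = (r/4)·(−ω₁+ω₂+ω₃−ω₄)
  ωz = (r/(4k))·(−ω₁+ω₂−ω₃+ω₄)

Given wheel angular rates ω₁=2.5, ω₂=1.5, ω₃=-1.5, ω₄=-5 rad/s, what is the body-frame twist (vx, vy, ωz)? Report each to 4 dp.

k = lx + ly = 0.25 + 0.12 = 0.3700
ω₁+ω₂+ω₃+ω₄ = -2.5000  →  vx = (0.1/4)·-2.5000 = -0.0625
−ω₁+ω₂+ω₃−ω₄ = 2.5000  →  vy = (0.1/4)·2.5000 = 0.0625
−ω₁+ω₂−ω₃+ω₄ = -4.5000  →  ωz = (0.1/1.4800)·-4.5000 = -0.3041

(-0.0625, 0.0625, -0.3041)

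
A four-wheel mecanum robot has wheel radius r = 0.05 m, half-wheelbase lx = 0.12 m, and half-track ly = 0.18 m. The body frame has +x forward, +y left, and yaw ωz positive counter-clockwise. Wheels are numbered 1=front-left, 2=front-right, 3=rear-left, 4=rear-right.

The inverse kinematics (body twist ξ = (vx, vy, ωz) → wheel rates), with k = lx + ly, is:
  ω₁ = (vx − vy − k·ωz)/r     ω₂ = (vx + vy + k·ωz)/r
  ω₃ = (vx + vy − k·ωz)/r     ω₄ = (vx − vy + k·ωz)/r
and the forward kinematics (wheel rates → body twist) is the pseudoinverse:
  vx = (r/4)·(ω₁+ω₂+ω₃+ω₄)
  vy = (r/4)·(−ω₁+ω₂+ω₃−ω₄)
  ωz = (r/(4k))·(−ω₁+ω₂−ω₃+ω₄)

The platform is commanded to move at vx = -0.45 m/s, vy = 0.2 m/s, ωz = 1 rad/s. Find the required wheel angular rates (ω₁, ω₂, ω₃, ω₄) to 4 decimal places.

k = lx + ly = 0.12 + 0.18 = 0.3000;  k·ωz = 0.3000·1 = 0.3000
ω₁ (FL) = (vx − vy − k·ωz)/r = -0.9500/0.05 = -19.0000
ω₂ (FR) = (vx + vy + k·ωz)/r = 0.0500/0.05 = 1.0000
ω₃ (RL) = (vx + vy − k·ωz)/r = -0.5500/0.05 = -11.0000
ω₄ (RR) = (vx − vy + k·ωz)/r = -0.3500/0.05 = -7.0000

(-19.0000, 1.0000, -11.0000, -7.0000)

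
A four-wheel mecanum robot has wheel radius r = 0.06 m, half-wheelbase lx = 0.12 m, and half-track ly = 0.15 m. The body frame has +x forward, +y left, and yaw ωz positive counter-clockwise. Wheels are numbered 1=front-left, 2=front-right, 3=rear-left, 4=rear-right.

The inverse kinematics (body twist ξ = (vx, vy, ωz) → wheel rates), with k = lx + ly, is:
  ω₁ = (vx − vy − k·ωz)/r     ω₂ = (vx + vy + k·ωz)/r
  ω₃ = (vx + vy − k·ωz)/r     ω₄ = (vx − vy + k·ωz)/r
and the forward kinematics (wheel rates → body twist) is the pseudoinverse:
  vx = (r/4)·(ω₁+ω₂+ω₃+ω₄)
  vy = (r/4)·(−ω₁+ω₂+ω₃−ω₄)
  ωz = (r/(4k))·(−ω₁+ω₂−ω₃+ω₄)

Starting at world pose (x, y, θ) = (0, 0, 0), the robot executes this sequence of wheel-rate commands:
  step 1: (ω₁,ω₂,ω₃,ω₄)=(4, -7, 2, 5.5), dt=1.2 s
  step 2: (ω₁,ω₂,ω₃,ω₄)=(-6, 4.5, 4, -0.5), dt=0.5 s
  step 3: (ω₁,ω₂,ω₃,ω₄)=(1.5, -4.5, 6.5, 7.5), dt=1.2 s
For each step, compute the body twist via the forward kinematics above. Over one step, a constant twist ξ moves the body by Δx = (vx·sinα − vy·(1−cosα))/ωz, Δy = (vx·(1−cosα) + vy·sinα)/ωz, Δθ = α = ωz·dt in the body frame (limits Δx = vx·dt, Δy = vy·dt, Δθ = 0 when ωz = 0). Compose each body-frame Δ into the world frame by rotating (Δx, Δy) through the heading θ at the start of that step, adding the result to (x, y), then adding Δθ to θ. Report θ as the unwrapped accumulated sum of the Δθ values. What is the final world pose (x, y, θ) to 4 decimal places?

(0.1858, -0.3780, -0.6667)

step 1: ξ=(vx,vy,ωz)=(0.0675, -0.2175, -0.4167), dt=1.2 → body Δ=(0.0138, -0.2701, -0.5000) → world pose (0.0138, -0.2701, -0.5000)
step 2: ξ=(vx,vy,ωz)=(0.0300, 0.2250, 0.3333), dt=0.5 → body Δ=(0.0056, 0.1132, 0.1667) → world pose (0.0729, -0.1734, -0.3333)
step 3: ξ=(vx,vy,ωz)=(0.1650, -0.1050, -0.2778), dt=1.2 → body Δ=(0.1735, -0.1564, -0.3333) → world pose (0.1858, -0.3780, -0.6667)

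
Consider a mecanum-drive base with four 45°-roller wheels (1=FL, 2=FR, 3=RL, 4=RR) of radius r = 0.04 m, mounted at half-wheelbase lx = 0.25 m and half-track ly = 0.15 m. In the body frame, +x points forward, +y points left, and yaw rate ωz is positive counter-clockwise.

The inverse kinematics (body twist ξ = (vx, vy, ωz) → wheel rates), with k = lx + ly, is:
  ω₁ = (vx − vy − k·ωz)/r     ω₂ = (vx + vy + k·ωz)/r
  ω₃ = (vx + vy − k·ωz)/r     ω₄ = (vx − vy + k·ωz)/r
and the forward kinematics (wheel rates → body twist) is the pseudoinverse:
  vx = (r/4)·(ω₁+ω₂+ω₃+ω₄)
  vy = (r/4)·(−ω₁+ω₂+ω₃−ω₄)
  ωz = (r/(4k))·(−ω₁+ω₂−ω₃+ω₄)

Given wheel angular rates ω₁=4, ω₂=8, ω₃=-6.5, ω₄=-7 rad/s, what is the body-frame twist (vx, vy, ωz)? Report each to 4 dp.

(-0.0150, 0.0450, 0.0875)

k = lx + ly = 0.25 + 0.15 = 0.4000
ω₁+ω₂+ω₃+ω₄ = -1.5000  →  vx = (0.04/4)·-1.5000 = -0.0150
−ω₁+ω₂+ω₃−ω₄ = 4.5000  →  vy = (0.04/4)·4.5000 = 0.0450
−ω₁+ω₂−ω₃+ω₄ = 3.5000  →  ωz = (0.04/1.6000)·3.5000 = 0.0875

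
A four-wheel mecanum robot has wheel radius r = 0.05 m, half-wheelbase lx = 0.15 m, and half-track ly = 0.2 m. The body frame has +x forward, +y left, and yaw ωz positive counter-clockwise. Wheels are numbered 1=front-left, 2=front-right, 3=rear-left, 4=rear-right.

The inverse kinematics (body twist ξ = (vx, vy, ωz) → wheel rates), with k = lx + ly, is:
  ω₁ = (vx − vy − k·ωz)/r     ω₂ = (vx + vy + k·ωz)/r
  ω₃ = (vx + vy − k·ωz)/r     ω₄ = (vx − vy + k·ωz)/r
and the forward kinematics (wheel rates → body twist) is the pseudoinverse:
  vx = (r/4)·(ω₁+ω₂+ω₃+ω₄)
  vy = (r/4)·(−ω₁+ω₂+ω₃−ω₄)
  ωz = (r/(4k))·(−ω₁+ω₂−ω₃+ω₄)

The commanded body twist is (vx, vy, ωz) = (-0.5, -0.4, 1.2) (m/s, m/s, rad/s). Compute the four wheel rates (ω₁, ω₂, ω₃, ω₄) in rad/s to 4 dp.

(-10.4000, -9.6000, -26.4000, 6.4000)

k = lx + ly = 0.15 + 0.2 = 0.3500;  k·ωz = 0.3500·1.2 = 0.4200
ω₁ (FL) = (vx − vy − k·ωz)/r = -0.5200/0.05 = -10.4000
ω₂ (FR) = (vx + vy + k·ωz)/r = -0.4800/0.05 = -9.6000
ω₃ (RL) = (vx + vy − k·ωz)/r = -1.3200/0.05 = -26.4000
ω₄ (RR) = (vx − vy + k·ωz)/r = 0.3200/0.05 = 6.4000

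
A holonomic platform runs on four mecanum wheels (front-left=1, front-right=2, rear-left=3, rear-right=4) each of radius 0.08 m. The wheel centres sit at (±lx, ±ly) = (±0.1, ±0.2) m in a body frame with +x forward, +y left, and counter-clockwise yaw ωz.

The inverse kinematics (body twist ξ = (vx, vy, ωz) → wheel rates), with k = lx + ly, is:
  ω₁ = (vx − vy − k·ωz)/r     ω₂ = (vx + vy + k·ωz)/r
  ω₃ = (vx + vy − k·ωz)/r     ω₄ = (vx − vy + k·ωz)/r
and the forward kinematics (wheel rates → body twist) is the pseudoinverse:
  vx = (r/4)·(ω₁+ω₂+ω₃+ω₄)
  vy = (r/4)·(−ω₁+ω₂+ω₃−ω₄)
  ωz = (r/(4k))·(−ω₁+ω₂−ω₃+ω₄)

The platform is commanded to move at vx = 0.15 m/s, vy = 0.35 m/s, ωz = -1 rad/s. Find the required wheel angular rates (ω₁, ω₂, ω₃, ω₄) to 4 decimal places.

(1.2500, 2.5000, 10.0000, -6.2500)

k = lx + ly = 0.1 + 0.2 = 0.3000;  k·ωz = 0.3000·-1 = -0.3000
ω₁ (FL) = (vx − vy − k·ωz)/r = 0.1000/0.08 = 1.2500
ω₂ (FR) = (vx + vy + k·ωz)/r = 0.2000/0.08 = 2.5000
ω₃ (RL) = (vx + vy − k·ωz)/r = 0.8000/0.08 = 10.0000
ω₄ (RR) = (vx − vy + k·ωz)/r = -0.5000/0.08 = -6.2500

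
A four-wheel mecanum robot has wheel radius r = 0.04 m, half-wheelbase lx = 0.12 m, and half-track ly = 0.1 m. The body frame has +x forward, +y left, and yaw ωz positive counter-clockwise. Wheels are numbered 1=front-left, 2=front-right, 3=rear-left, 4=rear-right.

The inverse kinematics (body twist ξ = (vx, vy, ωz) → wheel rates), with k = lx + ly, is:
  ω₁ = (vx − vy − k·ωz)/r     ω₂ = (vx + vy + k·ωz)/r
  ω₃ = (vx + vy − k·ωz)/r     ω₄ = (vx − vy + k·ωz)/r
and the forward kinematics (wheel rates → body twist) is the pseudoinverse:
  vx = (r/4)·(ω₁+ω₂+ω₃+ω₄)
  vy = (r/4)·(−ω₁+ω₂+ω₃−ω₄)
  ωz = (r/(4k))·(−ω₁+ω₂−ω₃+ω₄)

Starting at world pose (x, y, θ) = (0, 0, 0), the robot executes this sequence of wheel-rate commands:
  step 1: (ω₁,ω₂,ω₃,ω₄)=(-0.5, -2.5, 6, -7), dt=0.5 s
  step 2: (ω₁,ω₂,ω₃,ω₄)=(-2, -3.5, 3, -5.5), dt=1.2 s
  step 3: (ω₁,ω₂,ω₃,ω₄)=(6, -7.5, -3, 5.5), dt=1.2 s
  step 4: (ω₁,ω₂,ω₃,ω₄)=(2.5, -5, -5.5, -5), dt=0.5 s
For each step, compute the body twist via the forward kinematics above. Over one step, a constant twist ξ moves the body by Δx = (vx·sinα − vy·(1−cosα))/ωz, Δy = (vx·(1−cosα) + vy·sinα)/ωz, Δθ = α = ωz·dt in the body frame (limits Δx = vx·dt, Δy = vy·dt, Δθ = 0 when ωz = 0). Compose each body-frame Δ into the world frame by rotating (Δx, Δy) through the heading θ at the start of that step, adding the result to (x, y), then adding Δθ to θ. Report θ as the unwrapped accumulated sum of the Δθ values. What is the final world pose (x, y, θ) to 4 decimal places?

step 1: ξ=(vx,vy,ωz)=(-0.0400, 0.1100, -0.6818), dt=0.5 → body Δ=(-0.0103, 0.0573, -0.3409) → world pose (-0.0103, 0.0573, -0.3409)
step 2: ξ=(vx,vy,ωz)=(-0.0800, 0.0700, -0.4545), dt=1.2 → body Δ=(-0.0690, 0.1054, -0.5455) → world pose (-0.0401, 0.1797, -0.8864)
step 3: ξ=(vx,vy,ωz)=(0.0100, -0.2200, -0.2273), dt=1.2 → body Δ=(-0.0239, -0.2624, -0.2727) → world pose (-0.2585, 0.0324, -1.1591)
step 4: ξ=(vx,vy,ωz)=(-0.1300, -0.0800, -0.3182), dt=0.5 → body Δ=(-0.0679, -0.0347, -0.1591) → world pose (-0.3174, 0.0808, -1.3182)

(-0.3174, 0.0808, -1.3182)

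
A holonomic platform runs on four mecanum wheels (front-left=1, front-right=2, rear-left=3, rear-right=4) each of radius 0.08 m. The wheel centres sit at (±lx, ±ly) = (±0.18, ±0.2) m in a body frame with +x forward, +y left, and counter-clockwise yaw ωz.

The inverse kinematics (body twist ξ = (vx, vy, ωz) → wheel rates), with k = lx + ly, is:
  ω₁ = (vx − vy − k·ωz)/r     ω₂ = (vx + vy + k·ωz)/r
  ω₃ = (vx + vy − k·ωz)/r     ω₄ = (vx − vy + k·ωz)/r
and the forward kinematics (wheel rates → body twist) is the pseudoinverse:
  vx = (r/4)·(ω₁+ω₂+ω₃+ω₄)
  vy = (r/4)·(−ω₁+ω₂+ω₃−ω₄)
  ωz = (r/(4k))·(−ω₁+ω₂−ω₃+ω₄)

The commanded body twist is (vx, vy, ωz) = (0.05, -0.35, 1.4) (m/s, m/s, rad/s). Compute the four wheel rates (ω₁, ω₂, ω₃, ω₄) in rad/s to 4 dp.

(-1.6500, 2.9000, -10.4000, 11.6500)

k = lx + ly = 0.18 + 0.2 = 0.3800;  k·ωz = 0.3800·1.4 = 0.5320
ω₁ (FL) = (vx − vy − k·ωz)/r = -0.1320/0.08 = -1.6500
ω₂ (FR) = (vx + vy + k·ωz)/r = 0.2320/0.08 = 2.9000
ω₃ (RL) = (vx + vy − k·ωz)/r = -0.8320/0.08 = -10.4000
ω₄ (RR) = (vx − vy + k·ωz)/r = 0.9320/0.08 = 11.6500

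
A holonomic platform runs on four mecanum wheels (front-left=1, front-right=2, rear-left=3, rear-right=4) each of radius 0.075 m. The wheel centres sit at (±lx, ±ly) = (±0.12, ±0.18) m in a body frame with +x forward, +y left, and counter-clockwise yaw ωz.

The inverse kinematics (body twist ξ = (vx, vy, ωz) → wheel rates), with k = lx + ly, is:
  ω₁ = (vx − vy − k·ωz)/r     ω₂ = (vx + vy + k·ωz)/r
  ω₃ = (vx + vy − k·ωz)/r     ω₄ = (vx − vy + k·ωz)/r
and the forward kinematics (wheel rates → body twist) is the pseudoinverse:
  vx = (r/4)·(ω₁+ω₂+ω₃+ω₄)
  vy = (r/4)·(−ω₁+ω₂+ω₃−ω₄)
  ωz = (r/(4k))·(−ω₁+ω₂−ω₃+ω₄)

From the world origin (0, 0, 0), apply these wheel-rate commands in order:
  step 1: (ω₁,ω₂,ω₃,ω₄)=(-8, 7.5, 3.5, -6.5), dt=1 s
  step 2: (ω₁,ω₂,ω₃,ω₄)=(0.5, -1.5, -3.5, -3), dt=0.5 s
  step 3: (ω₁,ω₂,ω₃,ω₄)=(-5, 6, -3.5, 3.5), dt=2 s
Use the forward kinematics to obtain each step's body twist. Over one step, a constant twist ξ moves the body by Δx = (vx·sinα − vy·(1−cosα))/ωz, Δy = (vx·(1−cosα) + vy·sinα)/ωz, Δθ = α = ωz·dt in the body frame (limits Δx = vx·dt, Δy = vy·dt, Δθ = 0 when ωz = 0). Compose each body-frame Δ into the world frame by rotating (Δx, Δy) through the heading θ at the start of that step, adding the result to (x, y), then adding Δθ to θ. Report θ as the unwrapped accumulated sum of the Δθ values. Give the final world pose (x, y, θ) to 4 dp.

step 1: ξ=(vx,vy,ωz)=(-0.0656, 0.4781, 0.3438), dt=1.0 → body Δ=(-0.1457, 0.4576, 0.3438) → world pose (-0.1457, 0.4576, 0.3438)
step 2: ξ=(vx,vy,ωz)=(-0.1406, -0.0469, -0.0938), dt=0.5 → body Δ=(-0.0708, -0.0218, -0.0469) → world pose (-0.2051, 0.4132, 0.2969)
step 3: ξ=(vx,vy,ωz)=(0.0187, 0.0750, 1.1250), dt=2.0 → body Δ=(-0.0956, 0.0790, 2.2500) → world pose (-0.3196, 0.4608, 2.5469)

(-0.3196, 0.4608, 2.5469)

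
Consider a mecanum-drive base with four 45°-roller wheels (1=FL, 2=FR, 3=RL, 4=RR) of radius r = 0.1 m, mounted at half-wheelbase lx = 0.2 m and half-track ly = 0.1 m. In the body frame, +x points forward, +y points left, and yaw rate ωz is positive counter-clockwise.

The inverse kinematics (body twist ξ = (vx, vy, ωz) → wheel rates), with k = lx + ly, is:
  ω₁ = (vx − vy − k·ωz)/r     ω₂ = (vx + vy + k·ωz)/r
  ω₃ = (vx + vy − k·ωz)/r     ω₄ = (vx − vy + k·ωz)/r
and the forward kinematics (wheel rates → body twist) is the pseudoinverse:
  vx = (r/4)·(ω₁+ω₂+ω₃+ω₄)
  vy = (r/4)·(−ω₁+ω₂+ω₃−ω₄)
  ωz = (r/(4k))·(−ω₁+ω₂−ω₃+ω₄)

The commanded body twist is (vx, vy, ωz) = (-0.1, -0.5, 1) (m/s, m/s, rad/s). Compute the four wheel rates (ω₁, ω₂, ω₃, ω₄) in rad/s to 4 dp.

(1.0000, -3.0000, -9.0000, 7.0000)

k = lx + ly = 0.2 + 0.1 = 0.3000;  k·ωz = 0.3000·1 = 0.3000
ω₁ (FL) = (vx − vy − k·ωz)/r = 0.1000/0.1 = 1.0000
ω₂ (FR) = (vx + vy + k·ωz)/r = -0.3000/0.1 = -3.0000
ω₃ (RL) = (vx + vy − k·ωz)/r = -0.9000/0.1 = -9.0000
ω₄ (RR) = (vx − vy + k·ωz)/r = 0.7000/0.1 = 7.0000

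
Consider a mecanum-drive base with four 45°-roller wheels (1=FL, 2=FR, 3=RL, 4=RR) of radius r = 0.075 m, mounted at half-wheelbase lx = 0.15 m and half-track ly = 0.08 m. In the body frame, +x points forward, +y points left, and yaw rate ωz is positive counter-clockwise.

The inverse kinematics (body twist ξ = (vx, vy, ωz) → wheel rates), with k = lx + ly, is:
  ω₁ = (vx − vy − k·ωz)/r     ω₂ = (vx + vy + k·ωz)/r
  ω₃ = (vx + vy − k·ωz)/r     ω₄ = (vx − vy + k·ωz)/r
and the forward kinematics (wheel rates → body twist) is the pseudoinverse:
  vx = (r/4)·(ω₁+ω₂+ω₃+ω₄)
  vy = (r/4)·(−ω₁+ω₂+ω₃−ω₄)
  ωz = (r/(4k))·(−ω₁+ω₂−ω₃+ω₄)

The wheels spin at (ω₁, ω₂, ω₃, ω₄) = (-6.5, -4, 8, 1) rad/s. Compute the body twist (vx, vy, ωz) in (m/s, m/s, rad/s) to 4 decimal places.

k = lx + ly = 0.15 + 0.08 = 0.2300
ω₁+ω₂+ω₃+ω₄ = -1.5000  →  vx = (0.075/4)·-1.5000 = -0.0281
−ω₁+ω₂+ω₃−ω₄ = 9.5000  →  vy = (0.075/4)·9.5000 = 0.1781
−ω₁+ω₂−ω₃+ω₄ = -4.5000  →  ωz = (0.075/0.9200)·-4.5000 = -0.3668

(-0.0281, 0.1781, -0.3668)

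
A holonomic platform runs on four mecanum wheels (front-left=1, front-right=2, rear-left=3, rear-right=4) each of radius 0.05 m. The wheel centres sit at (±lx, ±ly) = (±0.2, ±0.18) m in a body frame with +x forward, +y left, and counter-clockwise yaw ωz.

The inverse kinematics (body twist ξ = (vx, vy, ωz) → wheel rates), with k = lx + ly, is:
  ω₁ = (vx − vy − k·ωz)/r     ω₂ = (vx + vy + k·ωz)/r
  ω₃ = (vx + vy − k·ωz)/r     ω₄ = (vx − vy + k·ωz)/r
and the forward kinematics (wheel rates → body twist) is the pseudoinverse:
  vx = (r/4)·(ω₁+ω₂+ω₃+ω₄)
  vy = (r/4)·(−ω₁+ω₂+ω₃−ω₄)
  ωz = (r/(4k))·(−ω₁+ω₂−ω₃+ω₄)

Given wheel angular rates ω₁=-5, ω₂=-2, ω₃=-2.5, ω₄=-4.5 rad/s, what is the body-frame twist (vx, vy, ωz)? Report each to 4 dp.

(-0.1750, 0.0625, 0.0329)

k = lx + ly = 0.2 + 0.18 = 0.3800
ω₁+ω₂+ω₃+ω₄ = -14.0000  →  vx = (0.05/4)·-14.0000 = -0.1750
−ω₁+ω₂+ω₃−ω₄ = 5.0000  →  vy = (0.05/4)·5.0000 = 0.0625
−ω₁+ω₂−ω₃+ω₄ = 1.0000  →  ωz = (0.05/1.5200)·1.0000 = 0.0329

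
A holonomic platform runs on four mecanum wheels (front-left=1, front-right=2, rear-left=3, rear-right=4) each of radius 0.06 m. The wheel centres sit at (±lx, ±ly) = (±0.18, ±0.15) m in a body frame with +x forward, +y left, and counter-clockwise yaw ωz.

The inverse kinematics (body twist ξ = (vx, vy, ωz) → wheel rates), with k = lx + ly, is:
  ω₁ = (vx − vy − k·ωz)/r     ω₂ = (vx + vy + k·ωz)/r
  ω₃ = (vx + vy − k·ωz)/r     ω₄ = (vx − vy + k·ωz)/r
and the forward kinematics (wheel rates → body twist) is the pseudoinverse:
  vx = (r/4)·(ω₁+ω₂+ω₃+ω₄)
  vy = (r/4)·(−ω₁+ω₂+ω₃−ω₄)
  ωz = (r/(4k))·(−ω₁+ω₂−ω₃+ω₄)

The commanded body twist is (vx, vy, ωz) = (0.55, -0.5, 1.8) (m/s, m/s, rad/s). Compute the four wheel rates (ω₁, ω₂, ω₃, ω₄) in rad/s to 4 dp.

(7.6000, 10.7333, -9.0667, 27.4000)

k = lx + ly = 0.18 + 0.15 = 0.3300;  k·ωz = 0.3300·1.8 = 0.5940
ω₁ (FL) = (vx − vy − k·ωz)/r = 0.4560/0.06 = 7.6000
ω₂ (FR) = (vx + vy + k·ωz)/r = 0.6440/0.06 = 10.7333
ω₃ (RL) = (vx + vy − k·ωz)/r = -0.5440/0.06 = -9.0667
ω₄ (RR) = (vx − vy + k·ωz)/r = 1.6440/0.06 = 27.4000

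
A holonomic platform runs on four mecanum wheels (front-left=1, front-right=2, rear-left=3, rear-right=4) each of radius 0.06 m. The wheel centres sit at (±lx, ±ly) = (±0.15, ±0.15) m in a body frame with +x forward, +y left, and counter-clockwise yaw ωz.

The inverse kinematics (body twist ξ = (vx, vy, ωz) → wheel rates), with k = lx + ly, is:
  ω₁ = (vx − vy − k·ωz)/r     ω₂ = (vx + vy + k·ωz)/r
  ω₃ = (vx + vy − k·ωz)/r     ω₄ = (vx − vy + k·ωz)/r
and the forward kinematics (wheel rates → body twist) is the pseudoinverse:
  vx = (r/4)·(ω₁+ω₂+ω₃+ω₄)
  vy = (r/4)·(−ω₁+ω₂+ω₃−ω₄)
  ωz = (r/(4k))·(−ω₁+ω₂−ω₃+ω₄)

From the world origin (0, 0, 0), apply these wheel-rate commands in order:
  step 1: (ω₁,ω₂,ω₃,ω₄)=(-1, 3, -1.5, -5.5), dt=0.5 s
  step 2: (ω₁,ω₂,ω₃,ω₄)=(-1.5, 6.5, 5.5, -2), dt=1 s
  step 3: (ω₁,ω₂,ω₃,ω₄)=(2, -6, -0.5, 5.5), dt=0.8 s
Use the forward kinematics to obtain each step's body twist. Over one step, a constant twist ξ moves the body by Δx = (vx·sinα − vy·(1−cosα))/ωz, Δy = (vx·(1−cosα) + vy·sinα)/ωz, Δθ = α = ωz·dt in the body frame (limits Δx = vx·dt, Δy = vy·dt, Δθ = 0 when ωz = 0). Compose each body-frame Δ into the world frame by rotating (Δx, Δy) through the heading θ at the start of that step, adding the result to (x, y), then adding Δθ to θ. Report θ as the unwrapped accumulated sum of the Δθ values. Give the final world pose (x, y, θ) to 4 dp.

step 1: ξ=(vx,vy,ωz)=(-0.0750, 0.1200, 0.0000), dt=0.5 → body Δ=(-0.0375, 0.0600, 0.0000) → world pose (-0.0375, 0.0600, 0.0000)
step 2: ξ=(vx,vy,ωz)=(0.1275, 0.2325, 0.0250), dt=1.0 → body Δ=(0.1246, 0.2341, 0.0250) → world pose (0.0871, 0.2941, 0.0250)
step 3: ξ=(vx,vy,ωz)=(0.0150, -0.2100, -0.1000), dt=0.8 → body Δ=(0.0053, -0.1683, -0.0800) → world pose (0.0966, 0.1260, -0.0550)

(0.0966, 0.1260, -0.0550)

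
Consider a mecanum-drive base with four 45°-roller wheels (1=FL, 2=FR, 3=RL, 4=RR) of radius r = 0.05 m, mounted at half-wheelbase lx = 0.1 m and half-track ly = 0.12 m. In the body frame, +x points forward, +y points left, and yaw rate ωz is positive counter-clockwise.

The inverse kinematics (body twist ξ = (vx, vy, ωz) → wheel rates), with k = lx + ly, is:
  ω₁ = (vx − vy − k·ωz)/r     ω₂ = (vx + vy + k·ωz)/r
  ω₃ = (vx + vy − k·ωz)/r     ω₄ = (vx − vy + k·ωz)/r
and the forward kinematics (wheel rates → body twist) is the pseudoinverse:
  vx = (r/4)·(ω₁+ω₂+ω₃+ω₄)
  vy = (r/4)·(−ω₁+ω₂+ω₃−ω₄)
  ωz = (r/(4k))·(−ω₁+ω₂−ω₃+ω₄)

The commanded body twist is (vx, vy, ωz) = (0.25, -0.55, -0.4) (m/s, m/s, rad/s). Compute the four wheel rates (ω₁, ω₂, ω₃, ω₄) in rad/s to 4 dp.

(17.7600, -7.7600, -4.2400, 14.2400)

k = lx + ly = 0.1 + 0.12 = 0.2200;  k·ωz = 0.2200·-0.4 = -0.0880
ω₁ (FL) = (vx − vy − k·ωz)/r = 0.8880/0.05 = 17.7600
ω₂ (FR) = (vx + vy + k·ωz)/r = -0.3880/0.05 = -7.7600
ω₃ (RL) = (vx + vy − k·ωz)/r = -0.2120/0.05 = -4.2400
ω₄ (RR) = (vx − vy + k·ωz)/r = 0.7120/0.05 = 14.2400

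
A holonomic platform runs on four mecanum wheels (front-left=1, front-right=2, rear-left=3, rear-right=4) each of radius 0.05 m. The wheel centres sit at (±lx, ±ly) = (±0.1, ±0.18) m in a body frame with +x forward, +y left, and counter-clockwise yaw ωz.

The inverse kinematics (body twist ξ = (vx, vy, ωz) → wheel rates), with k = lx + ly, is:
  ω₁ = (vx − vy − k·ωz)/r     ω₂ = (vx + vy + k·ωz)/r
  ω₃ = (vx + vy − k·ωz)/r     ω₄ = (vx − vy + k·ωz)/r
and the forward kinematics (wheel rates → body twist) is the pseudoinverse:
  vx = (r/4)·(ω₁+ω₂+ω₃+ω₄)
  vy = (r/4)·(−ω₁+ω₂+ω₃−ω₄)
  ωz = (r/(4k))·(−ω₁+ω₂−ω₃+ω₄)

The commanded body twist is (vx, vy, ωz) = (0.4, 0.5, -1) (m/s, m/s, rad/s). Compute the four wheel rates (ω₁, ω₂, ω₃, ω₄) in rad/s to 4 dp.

k = lx + ly = 0.1 + 0.18 = 0.2800;  k·ωz = 0.2800·-1 = -0.2800
ω₁ (FL) = (vx − vy − k·ωz)/r = 0.1800/0.05 = 3.6000
ω₂ (FR) = (vx + vy + k·ωz)/r = 0.6200/0.05 = 12.4000
ω₃ (RL) = (vx + vy − k·ωz)/r = 1.1800/0.05 = 23.6000
ω₄ (RR) = (vx − vy + k·ωz)/r = -0.3800/0.05 = -7.6000

(3.6000, 12.4000, 23.6000, -7.6000)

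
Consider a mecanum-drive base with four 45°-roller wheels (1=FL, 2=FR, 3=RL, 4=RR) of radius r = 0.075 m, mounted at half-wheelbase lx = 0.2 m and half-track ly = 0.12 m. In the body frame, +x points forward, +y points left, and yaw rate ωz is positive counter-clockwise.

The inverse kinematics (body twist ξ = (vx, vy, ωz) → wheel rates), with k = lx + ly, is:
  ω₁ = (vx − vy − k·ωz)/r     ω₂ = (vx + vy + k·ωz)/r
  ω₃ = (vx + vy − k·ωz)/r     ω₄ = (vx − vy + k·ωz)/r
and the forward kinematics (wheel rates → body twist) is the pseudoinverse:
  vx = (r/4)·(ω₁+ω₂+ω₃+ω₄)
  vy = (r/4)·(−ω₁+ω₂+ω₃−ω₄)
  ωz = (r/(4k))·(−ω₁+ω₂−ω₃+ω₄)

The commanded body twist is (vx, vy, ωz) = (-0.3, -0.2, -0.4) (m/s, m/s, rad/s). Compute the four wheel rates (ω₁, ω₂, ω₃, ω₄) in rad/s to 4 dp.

k = lx + ly = 0.2 + 0.12 = 0.3200;  k·ωz = 0.3200·-0.4 = -0.1280
ω₁ (FL) = (vx − vy − k·ωz)/r = 0.0280/0.075 = 0.3733
ω₂ (FR) = (vx + vy + k·ωz)/r = -0.6280/0.075 = -8.3733
ω₃ (RL) = (vx + vy − k·ωz)/r = -0.3720/0.075 = -4.9600
ω₄ (RR) = (vx − vy + k·ωz)/r = -0.2280/0.075 = -3.0400

(0.3733, -8.3733, -4.9600, -3.0400)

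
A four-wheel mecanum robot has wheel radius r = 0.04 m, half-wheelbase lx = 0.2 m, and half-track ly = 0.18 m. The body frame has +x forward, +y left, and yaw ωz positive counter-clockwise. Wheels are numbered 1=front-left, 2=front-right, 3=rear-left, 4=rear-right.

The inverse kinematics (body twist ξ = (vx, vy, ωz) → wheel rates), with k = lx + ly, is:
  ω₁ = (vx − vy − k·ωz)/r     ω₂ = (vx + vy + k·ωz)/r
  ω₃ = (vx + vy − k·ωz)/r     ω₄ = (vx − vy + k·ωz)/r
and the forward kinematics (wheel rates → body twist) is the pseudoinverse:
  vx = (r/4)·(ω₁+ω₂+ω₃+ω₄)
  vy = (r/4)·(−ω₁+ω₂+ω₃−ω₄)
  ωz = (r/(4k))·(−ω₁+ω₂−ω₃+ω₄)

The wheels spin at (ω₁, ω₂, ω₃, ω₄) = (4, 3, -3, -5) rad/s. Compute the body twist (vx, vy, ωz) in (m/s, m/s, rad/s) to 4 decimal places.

k = lx + ly = 0.2 + 0.18 = 0.3800
ω₁+ω₂+ω₃+ω₄ = -1.0000  →  vx = (0.04/4)·-1.0000 = -0.0100
−ω₁+ω₂+ω₃−ω₄ = 1.0000  →  vy = (0.04/4)·1.0000 = 0.0100
−ω₁+ω₂−ω₃+ω₄ = -3.0000  →  ωz = (0.04/1.5200)·-3.0000 = -0.0789

(-0.0100, 0.0100, -0.0789)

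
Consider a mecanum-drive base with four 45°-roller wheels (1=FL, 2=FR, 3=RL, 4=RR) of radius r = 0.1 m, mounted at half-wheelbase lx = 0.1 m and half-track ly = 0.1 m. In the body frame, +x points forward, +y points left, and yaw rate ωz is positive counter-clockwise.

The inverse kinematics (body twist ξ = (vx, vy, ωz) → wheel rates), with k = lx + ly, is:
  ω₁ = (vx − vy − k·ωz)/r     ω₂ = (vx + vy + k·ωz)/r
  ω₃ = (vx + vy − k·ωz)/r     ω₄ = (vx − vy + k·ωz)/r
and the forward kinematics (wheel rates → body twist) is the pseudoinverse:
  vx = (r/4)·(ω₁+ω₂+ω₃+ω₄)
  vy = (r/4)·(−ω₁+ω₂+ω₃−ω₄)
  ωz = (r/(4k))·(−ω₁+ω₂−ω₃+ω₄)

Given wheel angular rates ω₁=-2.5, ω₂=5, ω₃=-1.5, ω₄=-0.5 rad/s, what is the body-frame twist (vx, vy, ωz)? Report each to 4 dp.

(0.0125, 0.1625, 1.0625)

k = lx + ly = 0.1 + 0.1 = 0.2000
ω₁+ω₂+ω₃+ω₄ = 0.5000  →  vx = (0.1/4)·0.5000 = 0.0125
−ω₁+ω₂+ω₃−ω₄ = 6.5000  →  vy = (0.1/4)·6.5000 = 0.1625
−ω₁+ω₂−ω₃+ω₄ = 8.5000  →  ωz = (0.1/0.8000)·8.5000 = 1.0625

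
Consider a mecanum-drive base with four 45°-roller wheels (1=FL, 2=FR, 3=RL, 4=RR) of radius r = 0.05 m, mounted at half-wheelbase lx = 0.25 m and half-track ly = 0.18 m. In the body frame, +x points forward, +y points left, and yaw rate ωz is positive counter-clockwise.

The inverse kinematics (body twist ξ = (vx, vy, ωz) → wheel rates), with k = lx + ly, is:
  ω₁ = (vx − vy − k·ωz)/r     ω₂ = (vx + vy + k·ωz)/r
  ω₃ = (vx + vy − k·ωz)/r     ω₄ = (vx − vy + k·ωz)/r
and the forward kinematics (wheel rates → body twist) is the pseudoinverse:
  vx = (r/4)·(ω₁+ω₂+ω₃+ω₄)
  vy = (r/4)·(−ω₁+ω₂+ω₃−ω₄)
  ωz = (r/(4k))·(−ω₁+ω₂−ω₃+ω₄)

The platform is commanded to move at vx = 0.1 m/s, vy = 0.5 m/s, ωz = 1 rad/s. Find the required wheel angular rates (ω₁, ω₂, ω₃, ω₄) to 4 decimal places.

k = lx + ly = 0.25 + 0.18 = 0.4300;  k·ωz = 0.4300·1 = 0.4300
ω₁ (FL) = (vx − vy − k·ωz)/r = -0.8300/0.05 = -16.6000
ω₂ (FR) = (vx + vy + k·ωz)/r = 1.0300/0.05 = 20.6000
ω₃ (RL) = (vx + vy − k·ωz)/r = 0.1700/0.05 = 3.4000
ω₄ (RR) = (vx − vy + k·ωz)/r = 0.0300/0.05 = 0.6000

(-16.6000, 20.6000, 3.4000, 0.6000)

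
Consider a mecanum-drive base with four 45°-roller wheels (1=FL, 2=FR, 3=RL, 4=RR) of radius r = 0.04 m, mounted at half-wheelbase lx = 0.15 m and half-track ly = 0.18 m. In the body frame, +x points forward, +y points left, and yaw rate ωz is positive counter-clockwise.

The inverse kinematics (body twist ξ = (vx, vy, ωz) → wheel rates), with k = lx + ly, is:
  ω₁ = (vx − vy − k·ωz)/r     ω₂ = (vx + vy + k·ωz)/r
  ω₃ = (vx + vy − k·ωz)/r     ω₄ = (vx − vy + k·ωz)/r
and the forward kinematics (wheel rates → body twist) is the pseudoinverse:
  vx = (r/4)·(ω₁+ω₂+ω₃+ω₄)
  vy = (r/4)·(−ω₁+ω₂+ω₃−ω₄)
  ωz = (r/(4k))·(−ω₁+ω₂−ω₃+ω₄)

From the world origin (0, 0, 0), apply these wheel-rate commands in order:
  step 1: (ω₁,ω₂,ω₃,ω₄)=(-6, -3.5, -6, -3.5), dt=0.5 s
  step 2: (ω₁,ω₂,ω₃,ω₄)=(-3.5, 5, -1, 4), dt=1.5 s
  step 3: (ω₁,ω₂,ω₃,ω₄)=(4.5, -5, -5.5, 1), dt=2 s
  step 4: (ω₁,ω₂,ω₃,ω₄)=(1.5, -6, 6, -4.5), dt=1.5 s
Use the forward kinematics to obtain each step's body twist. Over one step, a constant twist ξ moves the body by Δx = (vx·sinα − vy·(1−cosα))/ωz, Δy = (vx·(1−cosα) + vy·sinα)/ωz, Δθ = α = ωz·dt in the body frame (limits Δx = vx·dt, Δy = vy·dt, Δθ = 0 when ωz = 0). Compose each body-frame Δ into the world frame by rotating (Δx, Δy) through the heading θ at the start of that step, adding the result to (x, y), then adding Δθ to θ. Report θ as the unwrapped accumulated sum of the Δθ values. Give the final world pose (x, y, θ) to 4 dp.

(-0.0029, -0.2119, -0.3106)

step 1: ξ=(vx,vy,ωz)=(-0.1900, 0.0000, 0.1515), dt=0.5 → body Δ=(-0.0949, -0.0036, 0.0758) → world pose (-0.0949, -0.0036, 0.0758)
step 2: ξ=(vx,vy,ωz)=(0.0450, 0.0350, 0.4091), dt=1.5 → body Δ=(0.0477, 0.0693, 0.6136) → world pose (-0.0526, 0.0692, 0.6894)
step 3: ξ=(vx,vy,ωz)=(-0.0500, -0.1600, -0.0909), dt=2.0 → body Δ=(-0.1285, -0.3092, -0.1818) → world pose (0.0450, -0.2511, 0.5076)
step 4: ξ=(vx,vy,ωz)=(-0.0300, 0.0300, -0.5455), dt=1.5 → body Δ=(-0.0227, 0.0575, -0.8182) → world pose (-0.0029, -0.2119, -0.3106)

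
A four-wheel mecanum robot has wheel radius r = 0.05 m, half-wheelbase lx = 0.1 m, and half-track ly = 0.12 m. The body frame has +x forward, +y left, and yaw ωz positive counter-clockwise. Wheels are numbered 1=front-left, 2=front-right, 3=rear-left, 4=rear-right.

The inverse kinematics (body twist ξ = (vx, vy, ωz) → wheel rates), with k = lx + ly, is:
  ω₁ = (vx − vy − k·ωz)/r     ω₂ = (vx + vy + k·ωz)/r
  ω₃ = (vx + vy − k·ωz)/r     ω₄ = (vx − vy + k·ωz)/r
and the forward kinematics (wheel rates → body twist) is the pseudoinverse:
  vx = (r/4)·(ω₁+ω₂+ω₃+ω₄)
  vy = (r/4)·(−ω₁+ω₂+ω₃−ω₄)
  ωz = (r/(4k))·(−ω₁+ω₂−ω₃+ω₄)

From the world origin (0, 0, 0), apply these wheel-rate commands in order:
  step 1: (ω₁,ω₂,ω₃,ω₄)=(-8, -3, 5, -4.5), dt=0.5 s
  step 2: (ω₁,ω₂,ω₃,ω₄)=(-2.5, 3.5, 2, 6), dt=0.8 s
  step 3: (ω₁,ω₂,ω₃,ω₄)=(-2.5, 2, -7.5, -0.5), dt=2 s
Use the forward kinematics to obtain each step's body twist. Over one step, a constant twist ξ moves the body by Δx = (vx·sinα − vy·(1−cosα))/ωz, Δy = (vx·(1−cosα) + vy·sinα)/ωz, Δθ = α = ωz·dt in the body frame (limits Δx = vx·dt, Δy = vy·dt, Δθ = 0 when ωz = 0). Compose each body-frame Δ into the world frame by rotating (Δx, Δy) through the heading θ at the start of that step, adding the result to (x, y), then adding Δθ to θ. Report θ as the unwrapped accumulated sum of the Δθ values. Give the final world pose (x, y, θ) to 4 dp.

(-0.0347, -0.0734, 1.6335)

step 1: ξ=(vx,vy,ωz)=(-0.1313, 0.1812, -0.2557), dt=0.5 → body Δ=(-0.0597, 0.0946, -0.1278) → world pose (-0.0597, 0.0946, -0.1278)
step 2: ξ=(vx,vy,ωz)=(0.1125, 0.0250, 0.5682), dt=0.8 → body Δ=(0.0825, 0.0394, 0.4545) → world pose (0.0272, 0.1232, 0.3267)
step 3: ξ=(vx,vy,ωz)=(-0.1062, -0.0312, 0.6534), dt=2.0 → body Δ=(-0.1216, -0.1663, 1.3068) → world pose (-0.0347, -0.0734, 1.6335)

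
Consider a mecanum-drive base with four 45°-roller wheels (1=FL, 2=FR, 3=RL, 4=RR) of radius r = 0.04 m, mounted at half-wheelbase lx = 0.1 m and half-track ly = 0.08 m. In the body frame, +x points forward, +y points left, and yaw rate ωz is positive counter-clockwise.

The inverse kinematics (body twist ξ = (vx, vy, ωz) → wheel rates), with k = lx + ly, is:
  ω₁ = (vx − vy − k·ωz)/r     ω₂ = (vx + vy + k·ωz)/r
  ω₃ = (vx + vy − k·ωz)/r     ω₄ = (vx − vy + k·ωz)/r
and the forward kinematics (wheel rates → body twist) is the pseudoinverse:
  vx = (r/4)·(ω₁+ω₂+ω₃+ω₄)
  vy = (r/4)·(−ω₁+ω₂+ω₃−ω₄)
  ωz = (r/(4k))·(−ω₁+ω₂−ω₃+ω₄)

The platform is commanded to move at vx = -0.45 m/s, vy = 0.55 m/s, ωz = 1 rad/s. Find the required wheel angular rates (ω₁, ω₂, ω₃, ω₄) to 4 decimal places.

k = lx + ly = 0.1 + 0.08 = 0.1800;  k·ωz = 0.1800·1 = 0.1800
ω₁ (FL) = (vx − vy − k·ωz)/r = -1.1800/0.04 = -29.5000
ω₂ (FR) = (vx + vy + k·ωz)/r = 0.2800/0.04 = 7.0000
ω₃ (RL) = (vx + vy − k·ωz)/r = -0.0800/0.04 = -2.0000
ω₄ (RR) = (vx − vy + k·ωz)/r = -0.8200/0.04 = -20.5000

(-29.5000, 7.0000, -2.0000, -20.5000)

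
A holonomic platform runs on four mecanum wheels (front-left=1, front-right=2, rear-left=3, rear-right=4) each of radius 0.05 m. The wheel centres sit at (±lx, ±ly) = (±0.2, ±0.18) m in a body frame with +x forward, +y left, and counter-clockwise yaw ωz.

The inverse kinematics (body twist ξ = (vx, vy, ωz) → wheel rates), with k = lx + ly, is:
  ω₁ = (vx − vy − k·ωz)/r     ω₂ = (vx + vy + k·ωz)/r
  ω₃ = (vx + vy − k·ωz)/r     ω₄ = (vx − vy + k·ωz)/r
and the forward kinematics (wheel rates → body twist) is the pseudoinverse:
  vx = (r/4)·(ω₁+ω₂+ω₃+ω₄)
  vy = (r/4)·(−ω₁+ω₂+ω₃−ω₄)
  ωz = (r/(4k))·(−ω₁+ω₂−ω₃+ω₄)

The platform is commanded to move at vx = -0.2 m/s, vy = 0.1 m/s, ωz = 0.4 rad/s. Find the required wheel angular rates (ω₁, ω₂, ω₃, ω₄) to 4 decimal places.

k = lx + ly = 0.2 + 0.18 = 0.3800;  k·ωz = 0.3800·0.4 = 0.1520
ω₁ (FL) = (vx − vy − k·ωz)/r = -0.4520/0.05 = -9.0400
ω₂ (FR) = (vx + vy + k·ωz)/r = 0.0520/0.05 = 1.0400
ω₃ (RL) = (vx + vy − k·ωz)/r = -0.2520/0.05 = -5.0400
ω₄ (RR) = (vx − vy + k·ωz)/r = -0.1480/0.05 = -2.9600

(-9.0400, 1.0400, -5.0400, -2.9600)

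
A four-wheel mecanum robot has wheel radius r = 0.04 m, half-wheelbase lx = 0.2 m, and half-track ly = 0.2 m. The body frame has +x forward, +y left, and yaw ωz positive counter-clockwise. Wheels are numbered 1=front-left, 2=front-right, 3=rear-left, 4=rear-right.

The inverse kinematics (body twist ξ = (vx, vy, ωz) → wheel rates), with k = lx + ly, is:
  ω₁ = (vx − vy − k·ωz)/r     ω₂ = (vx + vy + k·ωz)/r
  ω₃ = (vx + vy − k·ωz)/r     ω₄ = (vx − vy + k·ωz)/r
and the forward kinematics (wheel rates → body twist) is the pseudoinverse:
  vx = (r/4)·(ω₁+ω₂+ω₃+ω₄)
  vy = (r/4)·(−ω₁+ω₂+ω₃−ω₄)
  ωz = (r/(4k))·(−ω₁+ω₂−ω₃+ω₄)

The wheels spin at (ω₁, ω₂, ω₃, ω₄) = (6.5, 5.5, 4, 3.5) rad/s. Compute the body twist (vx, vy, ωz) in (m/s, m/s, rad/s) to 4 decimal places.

(0.1950, -0.0050, -0.0375)

k = lx + ly = 0.2 + 0.2 = 0.4000
ω₁+ω₂+ω₃+ω₄ = 19.5000  →  vx = (0.04/4)·19.5000 = 0.1950
−ω₁+ω₂+ω₃−ω₄ = -0.5000  →  vy = (0.04/4)·-0.5000 = -0.0050
−ω₁+ω₂−ω₃+ω₄ = -1.5000  →  ωz = (0.04/1.6000)·-1.5000 = -0.0375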